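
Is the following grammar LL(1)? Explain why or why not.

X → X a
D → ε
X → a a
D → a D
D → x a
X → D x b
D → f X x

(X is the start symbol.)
No. Predict set conflict for X: { 'a' }

A grammar is LL(1) if for each non-terminal N with multiple productions, the predict sets of those productions are pairwise disjoint, where PREDICT(N → α) = (FIRST(α) \ {ε}) ∪ (FOLLOW(N) if α ⇒* ε).

Relevant sets:
  FIRST(X) = { 'a', 'f', 'x' }
  FIRST(D) = { 'a', 'f', 'x', ε }
  FOLLOW(D) = { 'x' }

For X:
  PREDICT(X → X a) = { 'a', 'f', 'x' }
  PREDICT(X → a a) = { 'a' }
  PREDICT(X → D x b) = { 'a', 'f', 'x' }
For D:
  PREDICT(D → ε) = { 'x' }
  PREDICT(D → a D) = { 'a' }
  PREDICT(D → x a) = { 'x' }
  PREDICT(D → f X x) = { 'f' }

Conflict found: Predict set conflict for X: { 'a' }
The grammar is NOT LL(1).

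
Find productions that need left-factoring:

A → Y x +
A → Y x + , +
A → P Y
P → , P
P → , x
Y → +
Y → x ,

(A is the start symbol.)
Yes, A has productions with common prefix 'Y x +'; P has productions with common prefix ','

Left-factoring is needed when two productions for the same non-terminal
share a common prefix on the right-hand side.

Productions for A:
  A → Y x +
  A → Y x + , +
  A → P Y
Productions for P:
  P → , P
  P → , x
Productions for Y:
  Y → +
  Y → x ,

Found common prefix 'Y x +' in productions for A
Found common prefix ',' in productions for P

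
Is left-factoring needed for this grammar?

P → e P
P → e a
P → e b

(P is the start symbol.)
Left-factoring is needed when two productions for the same non-terminal
share a common prefix on the right-hand side.

Productions for P:
  P → e P
  P → e a
  P → e b

Found common prefix 'e' in productions for P

Answer: Yes, P has productions with common prefix 'e'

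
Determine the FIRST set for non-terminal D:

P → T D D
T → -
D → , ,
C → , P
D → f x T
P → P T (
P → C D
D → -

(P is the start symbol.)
{ ',', '-', 'f' }

To compute FIRST(D), examine every production with D on the left-hand side, reading each right-hand side left to right until a non-nullable symbol is reached.

From D → , ,:
  - ',' is a terminal: add ',' and stop
From D → f x T:
  - f is a terminal: add 'f' and stop
From D → -:
  - '-' is a terminal: add '-' and stop

Collecting: FIRST(D) = { ',', '-', 'f' }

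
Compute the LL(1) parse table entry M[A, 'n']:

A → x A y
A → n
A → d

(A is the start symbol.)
To find M[A, 'n'], we find productions for A where 'n' is in the predict set (PREDICT(N → α) = (FIRST(α) \ {ε}) ∪ (FOLLOW(N) if α ⇒* ε)).

A → x A y: PREDICT = { 'x' }
A → n: PREDICT = { 'n' }
  'n' is in predict set, so this production goes in M[A, 'n']
A → d: PREDICT = { 'd' }

M[A, 'n'] = A → n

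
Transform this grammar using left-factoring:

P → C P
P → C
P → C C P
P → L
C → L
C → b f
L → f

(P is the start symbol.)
Left-factoring transforms A → αβ₁ | αβ₂ into A → αA' and A' → β₁ | β₂
(α is the longest common prefix among the alternatives). Repeat until
no nonterminal has two alternatives with a common prefix.

Round 1: P has alternatives sharing prefix 'C'. Introduce P': P → C P'
  Add: P' → P
  Add: P' → ε
  Add: P' → C P

No remaining common prefixes — done.

Resulting grammar:
P → C P'
P' → P
P' → ε
P' → C P
P → L
C → L
C → b f
L → f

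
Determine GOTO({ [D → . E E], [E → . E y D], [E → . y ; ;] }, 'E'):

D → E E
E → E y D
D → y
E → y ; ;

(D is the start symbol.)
{ [D → E . E], [E → . E y D], [E → . y ; ;], [E → E . y D] }

GOTO(I, 'E') = CLOSURE({ [A → αX.β] : [A → α.Xβ] ∈ I, X = 'E' })

Items with dot before 'E', with the dot advanced:
  [D → . E E] → [D → E . E]
  [E → . E y D] → [E → E . y D]
Closure of the advanced items:
  [D → E . E] has the dot before E: add [E → . E y D], [E → . y ; ;]

GOTO = { [D → E . E], [E → . E y D], [E → . y ; ;], [E → E . y D] }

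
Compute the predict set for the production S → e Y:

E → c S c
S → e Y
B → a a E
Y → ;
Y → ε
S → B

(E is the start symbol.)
PREDICT(S → e Y) = (FIRST(RHS) \ {ε}) ∪ (FOLLOW(S) if ε ∈ FIRST(RHS), i.e. RHS ⇒* ε)
FIRST(e Y) = { 'e' }
ε ∉ FIRST(e Y), so FOLLOW(S) is not added.
PREDICT(S → e Y) = { 'e' }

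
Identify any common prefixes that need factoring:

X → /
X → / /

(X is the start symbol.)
Yes, X has productions with common prefix '/'

Left-factoring is needed when two productions for the same non-terminal
share a common prefix on the right-hand side.

Productions for X:
  X → /
  X → / /

Found common prefix '/' in productions for X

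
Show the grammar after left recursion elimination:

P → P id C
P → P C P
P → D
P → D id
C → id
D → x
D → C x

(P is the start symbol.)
P → D P'
P → D id P'
P' → id C P'
P' → C P P'
P' → ε
C → id
D → x
D → C x

P is directly left-recursive. The standard transformation for
  A → A α₁ | ... | A α_m | β₁ | ... | β_n
is
  A  → β₁ A' | ... | β_n A'
  A' → α₁ A' | ... | α_m A' | ε

P → D becomes P → D P'
P → D id becomes P → D id P'
P → P id C becomes P' → id C P'
P → P C P becomes P' → C P P'
Add P' → ε

Productions for other non-terminals are unchanged:
  C → id
  D → x
  D → C x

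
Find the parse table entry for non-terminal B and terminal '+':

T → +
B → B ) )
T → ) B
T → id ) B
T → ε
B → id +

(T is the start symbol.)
Empty (error entry)

To find M[B, '+'], we find productions for B where '+' is in the predict set (PREDICT(N → α) = (FIRST(α) \ {ε}) ∪ (FOLLOW(N) if α ⇒* ε)).

Relevant sets:
  FIRST(B) = { 'id' }

B → B ) ): PREDICT = { 'id' }
B → id +: PREDICT = { 'id' }

M[B, '+'] is empty (no production applies)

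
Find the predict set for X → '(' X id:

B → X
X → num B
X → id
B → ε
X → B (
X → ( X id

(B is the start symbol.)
{ '(' }

PREDICT(X → '(' X id) = (FIRST(RHS) \ {ε}) ∪ (FOLLOW(X) if ε ∈ FIRST(RHS), i.e. RHS ⇒* ε)
FIRST('(' X id) = { '(' }
ε ∉ FIRST('(' X id), so FOLLOW(X) is not added.
PREDICT(X → '(' X id) = { '(' }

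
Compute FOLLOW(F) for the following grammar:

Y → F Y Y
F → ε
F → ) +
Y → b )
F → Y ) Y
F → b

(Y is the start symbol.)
To compute FOLLOW(F), find every occurrence of F on a right-hand side N → α F β: add FIRST(β) \ {ε}, and if β is empty or nullable also add FOLLOW(N). Iterate to a fixed point.

In Y → F Y Y: F is followed by Y Y, add FIRST(Y Y) \ {ε} = { ')', 'b' }

Taking the union: FOLLOW(F) = { ')', 'b' }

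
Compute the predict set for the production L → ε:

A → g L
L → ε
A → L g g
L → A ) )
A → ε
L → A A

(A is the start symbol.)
{ $, ')', 'g' }

PREDICT(L → ε) = (FIRST(RHS) \ {ε}) ∪ (FOLLOW(L) if ε ∈ FIRST(RHS), i.e. RHS ⇒* ε)
The right-hand side is ε (FIRST(ε) = { ε }), so the predict set is FOLLOW(L) = { $, ')', 'g' }
PREDICT(L → ε) = { $, ')', 'g' }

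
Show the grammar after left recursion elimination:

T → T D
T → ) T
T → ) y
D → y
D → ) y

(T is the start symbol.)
T is directly left-recursive. The standard transformation for
  A → A α₁ | ... | A α_m | β₁ | ... | β_n
is
  A  → β₁ A' | ... | β_n A'
  A' → α₁ A' | ... | α_m A' | ε

T → ) T becomes T → ) T T'
T → ) y becomes T → ) y T'
T → T D becomes T' → D T'
Add T' → ε

Productions for other non-terminals are unchanged:
  D → y
  D → ) y

Resulting grammar:
T → ) T T'
T → ) y T'
T' → D T'
T' → ε
D → y
D → ) y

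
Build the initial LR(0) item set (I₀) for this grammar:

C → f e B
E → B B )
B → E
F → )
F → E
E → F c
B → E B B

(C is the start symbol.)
{ [C → . f e B], [C' → . C] }

First, augment the grammar with C' → C
I₀ = CLOSURE({ [C' → . C] }):
  [C' → . C] has the dot before C: add [C → . f e B]
No further items can be added.

I₀ = { [C → . f e B], [C' → . C] }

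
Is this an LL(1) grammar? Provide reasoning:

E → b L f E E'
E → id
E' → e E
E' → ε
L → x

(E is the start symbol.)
No. Predict set conflict for E': { 'e' }

A grammar is LL(1) if for each non-terminal N with multiple productions, the predict sets of those productions are pairwise disjoint, where PREDICT(N → α) = (FIRST(α) \ {ε}) ∪ (FOLLOW(N) if α ⇒* ε).

Relevant sets:
  FOLLOW(E') = { $, 'e' }

For E:
  PREDICT(E → b L f E E') = { 'b' }
  PREDICT(E → id) = { 'id' }
For E':
  PREDICT(E' → e E) = { 'e' }
  PREDICT(E' → ε) = { $, 'e' }
L has a single production, so nothing to check there.

Conflict found: Predict set conflict for E': { 'e' }
The grammar is NOT LL(1).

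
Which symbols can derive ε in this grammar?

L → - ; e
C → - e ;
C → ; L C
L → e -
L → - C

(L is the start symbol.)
None

A non-terminal is nullable if it can derive ε (the empty string): either it has an ε-production, or it has a production whose right-hand side consists entirely of nullable non-terminals.

There are no ε-productions, so no non-terminal can derive ε.
No non-terminals are nullable.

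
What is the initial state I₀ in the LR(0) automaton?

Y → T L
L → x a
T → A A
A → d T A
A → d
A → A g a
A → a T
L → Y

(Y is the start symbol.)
{ [A → . A g a], [A → . a T], [A → . d T A], [A → . d], [T → . A A], [Y → . T L], [Y' → . Y] }

First, augment the grammar with Y' → Y
I₀ = CLOSURE({ [Y' → . Y] }):
  [Y' → . Y] has the dot before Y: add [Y → . T L]
  [Y → . T L] has the dot before T: add [T → . A A]
  [T → . A A] has the dot before A: add [A → . d T A], [A → . d], [A → . A g a], [A → . a T]
No further items can be added.

I₀ = { [A → . A g a], [A → . a T], [A → . d T A], [A → . d], [T → . A A], [Y → . T L], [Y' → . Y] }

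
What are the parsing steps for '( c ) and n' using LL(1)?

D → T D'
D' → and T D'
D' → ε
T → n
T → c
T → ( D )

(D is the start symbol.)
LL(1) parsing maintains a stack (initially the start symbol over $) and the input. At each step: if the stack top is a terminal, match it against the current input token; if it is a non-terminal N, replace it with the RHS of M[N, lookahead] (the unique production whose predict set contains the lookahead).

Stack is shown with the top on the left.

Stack        Input          Action
----------------------------------
D $          ( c ) and n $  output D → T D'
T D' $       ( c ) and n $  output T → ( D )
( D ) D' $   ( c ) and n $  match '('
D ) D' $     c ) and n $    output D → T D'
T D' ) D' $  c ) and n $    output T → c
c D' ) D' $  c ) and n $    match 'c'
D' ) D' $    ) and n $      output D' → ε
) D' $       ) and n $      match ')'
D' $         and n $        output D' → and T D'
and T D' $   and n $        match 'and'
T D' $       n $            output T → n
n D' $       n $            match 'n'
D' $         $              output D' → ε
$            $              accept

The string is accepted.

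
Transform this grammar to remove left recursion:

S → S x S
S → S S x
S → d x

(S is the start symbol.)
S → d x S'
S' → x S S'
S' → S x S'
S' → ε

S is directly left-recursive. The standard transformation for
  A → A α₁ | ... | A α_m | β₁ | ... | β_n
is
  A  → β₁ A' | ... | β_n A'
  A' → α₁ A' | ... | α_m A' | ε

S → d x becomes S → d x S'
S → S x S becomes S' → x S S'
S → S S x becomes S' → S x S'
Add S' → ε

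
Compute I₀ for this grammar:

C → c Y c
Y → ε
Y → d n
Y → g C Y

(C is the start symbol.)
First, augment the grammar with C' → C
I₀ = CLOSURE({ [C' → . C] }):
  [C' → . C] has the dot before C: add [C → . c Y c]
No further items can be added.

I₀ = { [C → . c Y c], [C' → . C] }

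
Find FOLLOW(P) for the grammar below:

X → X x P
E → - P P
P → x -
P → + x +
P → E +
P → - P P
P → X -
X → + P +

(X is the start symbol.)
To compute FOLLOW(P), find every occurrence of P on a right-hand side N → α P β: add FIRST(β) \ {ε}, and if β is empty or nullable also add FOLLOW(N). Iterate to a fixed point.

In X → X x P: P is at the end, add FOLLOW(X)
In E → - P P: P is followed by P, add FIRST(P) \ {ε} = { '+', '-', 'x' }
In E → - P P: P is at the end, add FOLLOW(E)
In P → - P P: P is followed by P, add FIRST(P) \ {ε} = { '+', '-', 'x' }
In P → - P P: P is at the end; this adds FOLLOW(P) to itself — nothing new
In X → + P +: P is followed by '+', add FIRST('+') \ {ε} = { '+' }

The FOLLOW sets referred to above (computed the same way, to a fixed point):
  FOLLOW(X) = { $, '-', 'x' }
  FOLLOW(E) = { '+' }

Taking the union: FOLLOW(P) = { $, '+', '-', 'x' }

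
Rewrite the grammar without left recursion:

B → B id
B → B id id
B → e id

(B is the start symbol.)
B is directly left-recursive. The standard transformation for
  A → A α₁ | ... | A α_m | β₁ | ... | β_n
is
  A  → β₁ A' | ... | β_n A'
  A' → α₁ A' | ... | α_m A' | ε

B → e id becomes B → e id B'
B → B id becomes B' → id B'
B → B id id becomes B' → id id B'
Add B' → ε

Resulting grammar:
B → e id B'
B' → id B'
B' → id id B'
B' → ε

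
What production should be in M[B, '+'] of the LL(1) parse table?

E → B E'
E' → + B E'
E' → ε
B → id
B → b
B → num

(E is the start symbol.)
To find M[B, '+'], we find productions for B where '+' is in the predict set (PREDICT(N → α) = (FIRST(α) \ {ε}) ∪ (FOLLOW(N) if α ⇒* ε)).

B → id: PREDICT = { 'id' }
B → b: PREDICT = { 'b' }
B → num: PREDICT = { 'num' }

M[B, '+'] is empty (no production applies)

Answer: Empty (error entry)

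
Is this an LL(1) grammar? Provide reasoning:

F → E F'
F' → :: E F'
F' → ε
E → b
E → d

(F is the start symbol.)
Yes, the grammar is LL(1).

A grammar is LL(1) if for each non-terminal N with multiple productions, the predict sets of those productions are pairwise disjoint, where PREDICT(N → α) = (FIRST(α) \ {ε}) ∪ (FOLLOW(N) if α ⇒* ε).

Relevant sets:
  FOLLOW(F') = { $ }

For F':
  PREDICT(F' → :: E F') = { '::' }
  PREDICT(F' → ε) = { $ }
For E:
  PREDICT(E → b) = { 'b' }
  PREDICT(E → d) = { 'd' }
F has a single production, so nothing to check there.

All predict sets are disjoint. The grammar IS LL(1).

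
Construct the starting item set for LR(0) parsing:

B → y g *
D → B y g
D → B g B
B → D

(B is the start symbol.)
First, augment the grammar with B' → B
I₀ = CLOSURE({ [B' → . B] }):
  [B' → . B] has the dot before B: add [B → . y g *], [B → . D]
  [B → . D] has the dot before D: add [D → . B y g], [D → . B g B]
No further items can be added.

I₀ = { [B → . D], [B → . y g *], [B' → . B], [D → . B g B], [D → . B y g] }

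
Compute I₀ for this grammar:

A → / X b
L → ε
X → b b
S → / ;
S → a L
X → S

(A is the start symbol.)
{ [A → . / X b], [A' → . A] }

First, augment the grammar with A' → A
I₀ = CLOSURE({ [A' → . A] }):
  [A' → . A] has the dot before A: add [A → . / X b]
No further items can be added.

I₀ = { [A → . / X b], [A' → . A] }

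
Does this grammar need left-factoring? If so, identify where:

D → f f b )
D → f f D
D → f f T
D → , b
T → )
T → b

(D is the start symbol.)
Yes, D has productions with common prefix 'f f'

Left-factoring is needed when two productions for the same non-terminal
share a common prefix on the right-hand side.

Productions for D:
  D → f f b )
  D → f f D
  D → f f T
  D → , b
Productions for T:
  T → )
  T → b

Found common prefix 'f f' in productions for D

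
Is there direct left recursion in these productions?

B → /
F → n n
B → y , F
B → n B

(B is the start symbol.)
B → /: starts with '/'
F → n n: starts with n
B → y , F: starts with y
B → n B: starts with n

No direct left recursion found.

Answer: No direct left recursion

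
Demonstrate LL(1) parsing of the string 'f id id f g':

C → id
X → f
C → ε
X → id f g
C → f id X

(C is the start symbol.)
Stack is shown with the top on the left.

Stack     Input          Action
-------------------------------
C $       f id id f g $  output C → f id X
f id X $  f id id f g $  match 'f'
id X $    id id f g $    match 'id'
X $       id f g $       output X → id f g
id f g $  id f g $       match 'id'
f g $     f g $          match 'f'
g $       g $            match 'g'
$         $              accept

The string is accepted.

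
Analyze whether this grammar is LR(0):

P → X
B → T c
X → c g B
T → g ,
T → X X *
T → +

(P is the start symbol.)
A grammar is LR(0) if no state in the canonical LR(0) collection has:
  - both a shift item (dot before a terminal) and a complete item (shift-reduce conflict), or
  - two or more complete items (reduce-reduce conflict; the accept item [P' → P .] counts as a complete item here).

Augment with P' → P and build the canonical LR(0) collection (I0 = CLOSURE({[P' → . P]}), then GOTO on every symbol after a dot until no new states appear). It has 14 states:
  I0: { [P → . X], [P' → . P], [X → . c g B] }  — shift
  I1: { [P' → P .] }  — accept
  I2: { [P → X .] }  — reduce
  I3: { [X → c . g B] }  — shift
  I4: { [B → . T c], [T → . +], [T → . X X *], [T → . g ,], [X → . c g B], [X → c g . B] }  — shift
  I5: { [T → + .] }  — reduce
  I6: { [X → c g B .] }  — reduce
  I7: { [B → T . c] }  — shift
  I8: { [T → X . X *], [X → . c g B] }  — shift
  I9: { [T → g . ,] }  — shift
  I10: { [T → g , .] }  — reduce
  I11: { [T → X X . *] }  — shift
  I12: { [T → X X * .] }  — reduce
  I13: { [B → T c .] }  — reduce

Every state is either a pure shift/goto state or contains exactly one complete item and nothing to shift — no conflicts. The grammar is LR(0).

Answer: Yes, the grammar is LR(0)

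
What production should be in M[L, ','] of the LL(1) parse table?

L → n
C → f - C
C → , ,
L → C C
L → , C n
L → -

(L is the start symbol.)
To find M[L, ','], we find productions for L where ',' is in the predict set (PREDICT(N → α) = (FIRST(α) \ {ε}) ∪ (FOLLOW(N) if α ⇒* ε)).

Relevant sets:
  FIRST(C) = { ',', 'f' }

L → n: PREDICT = { 'n' }
L → C C: PREDICT = { ',', 'f' }
  ',' is in predict set, so this production goes in M[L, ',']
L → , C n: PREDICT = { ',' }
  ',' is in predict set, so this production goes in M[L, ',']
L → -: PREDICT = { '-' }

M[L, ','] = L → C C, L → , C n  (a multiply-defined cell — the grammar is not LL(1))

Answer: L → C C, L → , C n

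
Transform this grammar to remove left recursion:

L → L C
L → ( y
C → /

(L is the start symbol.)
L → ( y L'
L' → C L'
L' → ε
C → /

L is directly left-recursive. The standard transformation for
  A → A α₁ | ... | A α_m | β₁ | ... | β_n
is
  A  → β₁ A' | ... | β_n A'
  A' → α₁ A' | ... | α_m A' | ε

L → ( y becomes L → ( y L'
L → L C becomes L' → C L'
Add L' → ε

Productions for other non-terminals are unchanged:
  C → /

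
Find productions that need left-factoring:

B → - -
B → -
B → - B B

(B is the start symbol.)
Left-factoring is needed when two productions for the same non-terminal
share a common prefix on the right-hand side.

Productions for B:
  B → - -
  B → -
  B → - B B

Found common prefix '-' in productions for B

Answer: Yes, B has productions with common prefix '-'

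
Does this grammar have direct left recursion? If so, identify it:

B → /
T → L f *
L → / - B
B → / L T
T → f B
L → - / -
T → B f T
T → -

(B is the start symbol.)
B → /: starts with '/'
T → L f *: starts with L
L → / - B: starts with '/'
B → / L T: starts with '/'
T → f B: starts with f
L → - / -: starts with '-'
T → B f T: starts with B
T → -: starts with '-'

No direct left recursion found.

Answer: No direct left recursion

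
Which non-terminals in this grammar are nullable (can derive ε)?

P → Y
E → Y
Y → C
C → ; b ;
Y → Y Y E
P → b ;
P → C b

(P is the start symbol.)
None

A non-terminal is nullable if it can derive ε (the empty string): either it has an ε-production, or it has a production whose right-hand side consists entirely of nullable non-terminals.

There are no ε-productions, so no non-terminal can derive ε.
No non-terminals are nullable.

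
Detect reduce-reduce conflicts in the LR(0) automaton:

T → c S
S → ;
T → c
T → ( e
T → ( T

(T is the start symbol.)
No reduce-reduce conflicts

A reduce-reduce conflict occurs when an LR(0) state has two complete items [A → α .] and [B → β .] — both call for a reduction, and with no lookahead the parser cannot choose between them.

Augment with T' → T and build the canonical LR(0) collection (I0 = CLOSURE({[T' → . T]}), then GOTO on every symbol after a dot until no new states appear). It has 8 states:
  I0: { [T → . ( T], [T → . ( e], [T → . c S], [T → . c], [T' → . T] }  — shift
  I1: { [T → ( . T], [T → ( . e], [T → . ( T], [T → . ( e], [T → . c S], [T → . c] }  — shift
  I2: { [T' → T .] }  — accept
  I3: { [S → . ;], [T → c . S], [T → c .] }  — shift, reduce
  I4: { [S → ; .] }  — reduce
  I5: { [T → c S .] }  — reduce
  I6: { [T → ( T .] }  — reduce
  I7: { [T → ( e .] }  — reduce

No state contains more than one complete item.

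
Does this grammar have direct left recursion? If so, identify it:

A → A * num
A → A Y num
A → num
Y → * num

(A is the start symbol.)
Yes, A is left-recursive

A → A * num: LEFT RECURSIVE (starts with A)
A → A Y num: LEFT RECURSIVE (starts with A)
A → num: starts with num
Y → * num: starts with '*'

The grammar has direct left recursion on: A.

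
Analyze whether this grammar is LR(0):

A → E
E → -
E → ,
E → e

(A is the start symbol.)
A grammar is LR(0) if no state in the canonical LR(0) collection has:
  - both a shift item (dot before a terminal) and a complete item (shift-reduce conflict), or
  - two or more complete items (reduce-reduce conflict; the accept item [A' → A .] counts as a complete item here).

Augment with A' → A and build the canonical LR(0) collection (I0 = CLOSURE({[A' → . A]}), then GOTO on every symbol after a dot until no new states appear). It has 6 states:
  I0: { [A → . E], [A' → . A], [E → . ,], [E → . -], [E → . e] }  — shift
  I1: { [E → , .] }  — reduce
  I2: { [E → - .] }  — reduce
  I3: { [A' → A .] }  — accept
  I4: { [A → E .] }  — reduce
  I5: { [E → e .] }  — reduce

Every state is either a pure shift/goto state or contains exactly one complete item and nothing to shift — no conflicts. The grammar is LR(0).

Answer: Yes, the grammar is LR(0)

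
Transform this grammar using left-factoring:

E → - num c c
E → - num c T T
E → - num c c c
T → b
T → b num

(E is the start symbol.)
Left-factoring transforms A → αβ₁ | αβ₂ into A → αA' and A' → β₁ | β₂
(α is the longest common prefix among the alternatives). Repeat until
no nonterminal has two alternatives with a common prefix.

Round 1: E has alternatives sharing prefix '- num c'. Introduce E': E → - num c E'
  Add: E' → c
  Add: E' → T T
  Add: E' → c c

Round 2: E' has alternatives sharing prefix 'c'. Introduce E'': E' → c E''
  Add: E'' → ε
  Add: E'' → c

Round 3: T has alternatives sharing prefix 'b'. Introduce T': T → b T'
  Add: T' → ε
  Add: T' → num

No remaining common prefixes — done.

Resulting grammar:
E → - num c E'
E' → c E''
E'' → ε
E'' → c
E' → T T
T → b T'
T' → ε
T' → num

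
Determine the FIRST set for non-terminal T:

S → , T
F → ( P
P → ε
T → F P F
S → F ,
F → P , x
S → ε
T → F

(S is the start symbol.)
To compute FIRST(T), examine every production with T on the left-hand side, reading each right-hand side left to right until a non-nullable symbol is reached.

FIRST sets of the other non-terminals involved (by the same procedure, iterated to a fixed point):
  FIRST(F) = { '(', ',' }

From T → F P F:
  - F is a non-terminal: add FIRST(F) \ {ε} = { '(', ',' }
    F is not nullable, so stop
From T → F:
  - F is a non-terminal: add FIRST(F) \ {ε} = { '(', ',' }
    F is not nullable, so stop

Collecting: FIRST(T) = { '(', ',' }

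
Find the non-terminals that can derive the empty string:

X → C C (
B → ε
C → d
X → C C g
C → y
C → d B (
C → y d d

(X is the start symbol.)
A non-terminal is nullable if it can derive ε (the empty string): either it has an ε-production, or it has a production whose right-hand side consists entirely of nullable non-terminals.

ε-productions: B → ε
So B is immediately nullable.
No further non-terminal can be added: every production for the remaining non-terminals contains a terminal or a non-nullable non-terminal.
Nullable = { 'B' }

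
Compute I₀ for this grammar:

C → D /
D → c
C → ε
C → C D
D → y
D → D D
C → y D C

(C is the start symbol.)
{ [C → . C D], [C → . D /], [C → . y D C], [C → .], [C' → . C], [D → . D D], [D → . c], [D → . y] }

First, augment the grammar with C' → C
I₀ = CLOSURE({ [C' → . C] }):
  [C' → . C] has the dot before C: add [C → . D /], [C → .], [C → . C D], [C → . y D C]
  [C → . D /] has the dot before D: add [D → . c], [D → . y], [D → . D D]
No further items can be added.

I₀ = { [C → . C D], [C → . D /], [C → . y D C], [C → .], [C' → . C], [D → . D D], [D → . c], [D → . y] }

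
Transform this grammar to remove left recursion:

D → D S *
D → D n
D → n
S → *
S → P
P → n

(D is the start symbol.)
D is directly left-recursive. The standard transformation for
  A → A α₁ | ... | A α_m | β₁ | ... | β_n
is
  A  → β₁ A' | ... | β_n A'
  A' → α₁ A' | ... | α_m A' | ε

D → n becomes D → n D'
D → D S * becomes D' → S * D'
D → D n becomes D' → n D'
Add D' → ε

Productions for other non-terminals are unchanged:
  S → *
  S → P
  P → n

Resulting grammar:
D → n D'
D' → S * D'
D' → n D'
D' → ε
S → *
S → P
P → n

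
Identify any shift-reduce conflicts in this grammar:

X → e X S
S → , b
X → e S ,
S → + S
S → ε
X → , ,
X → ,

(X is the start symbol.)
Yes — I1: [X → , .] vs [X → , . ,]; I3: [S → .] vs [S → . + S]; I4: [S → .] vs [S → . + S]; I5: [X → , .] vs [S → , . b]; I7: [S → .] vs [S → . + S]

Augment with X' → X and build the canonical LR(0) collection (I0 = CLOSURE({[X' → . X]}), then GOTO on every symbol after a dot until no new states appear). It has 14 states:
  I0: { [X → . , ,], [X → . ,], [X → . e S ,], [X → . e X S], [X' → . X] }  — shift
  I1: { [X → , . ,], [X → , .] }  — shift, reduce
  I2: { [X' → X .] }  — accept
  I3: { [S → . + S], [S → . , b], [S → .], [X → . , ,], [X → . ,], [X → . e S ,], [X → . e X S], [X → e . S ,], [X → e . X S] }  — shift, reduce
  I4: { [S → + . S], [S → . + S], [S → . , b], [S → .] }  — shift, reduce
  I5: { [S → , . b], [X → , . ,], [X → , .] }  — shift, reduce
  I6: { [X → e S . ,] }  — shift
  I7: { [S → . + S], [S → . , b], [S → .], [X → e X . S] }  — shift, reduce
  I8: { [S → , . b] }  — shift
  I9: { [X → e X S .] }  — reduce
  I10: { [S → , b .] }  — reduce
  I11: { [X → e S , .] }  — reduce
  I12: { [X → , , .] }  — reduce
  I13: { [S → + S .] }  — reduce

I1 contains reduce item [X → , .] and shift item [X → , . ,] — shift-reduce conflict.
I3 contains reduce item [S → .] and shift items [S → . + S], [S → . , b], [X → . ,], [X → . , ,], [X → . e S ,], [X → . e X S] — shift-reduce conflict.
I4 contains reduce item [S → .] and shift items [S → . + S], [S → . , b] — shift-reduce conflict.
I5 contains reduce item [X → , .] and shift items [S → , . b], [X → , . ,] — shift-reduce conflict.
I7 contains reduce item [S → .] and shift items [S → . + S], [S → . , b] — shift-reduce conflict.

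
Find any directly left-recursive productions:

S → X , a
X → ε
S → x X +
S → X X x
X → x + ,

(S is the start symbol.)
No direct left recursion

S → X , a: starts with X
X → ε: starts with ε
S → x X +: starts with x
S → X X x: starts with X
X → x + ,: starts with x

No direct left recursion found.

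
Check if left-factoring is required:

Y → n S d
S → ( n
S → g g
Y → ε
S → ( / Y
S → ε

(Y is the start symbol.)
Yes, S has productions with common prefix '('

Left-factoring is needed when two productions for the same non-terminal
share a common prefix on the right-hand side.

Productions for Y:
  Y → n S d
  Y → ε
Productions for S:
  S → ( n
  S → g g
  S → ( / Y
  S → ε

Found common prefix '(' in productions for S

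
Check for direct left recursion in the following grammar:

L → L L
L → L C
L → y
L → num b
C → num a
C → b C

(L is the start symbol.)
Direct left recursion occurs when N → N α for some non-terminal N (the right-hand side begins with the left-hand side itself).

L → L L: LEFT RECURSIVE (starts with L)
L → L C: LEFT RECURSIVE (starts with L)
L → y: starts with y
L → num b: starts with num
C → num a: starts with num
C → b C: starts with b

The grammar has direct left recursion on: L.

Answer: Yes, L is left-recursive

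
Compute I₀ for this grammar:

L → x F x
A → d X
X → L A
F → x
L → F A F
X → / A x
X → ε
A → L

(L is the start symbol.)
{ [F → . x], [L → . F A F], [L → . x F x], [L' → . L] }

First, augment the grammar with L' → L
I₀ = CLOSURE({ [L' → . L] }):
  [L' → . L] has the dot before L: add [L → . x F x], [L → . F A F]
  [L → . F A F] has the dot before F: add [F → . x]
No further items can be added.

I₀ = { [F → . x], [L → . F A F], [L → . x F x], [L' → . L] }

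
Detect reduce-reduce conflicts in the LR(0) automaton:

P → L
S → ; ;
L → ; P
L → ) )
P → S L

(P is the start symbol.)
A reduce-reduce conflict occurs when an LR(0) state has two complete items [A → α .] and [B → β .] — both call for a reduction, and with no lookahead the parser cannot choose between them.

Augment with P' → P and build the canonical LR(0) collection (I0 = CLOSURE({[P' → . P]}), then GOTO on every symbol after a dot until no new states appear). It has 11 states:
  I0: { [L → . ) )], [L → . ; P], [P → . L], [P → . S L], [P' → . P], [S → . ; ;] }  — shift
  I1: { [L → ) . )] }  — shift
  I2: { [L → . ) )], [L → . ; P], [L → ; . P], [P → . L], [P → . S L], [S → . ; ;], [S → ; . ;] }  — shift
  I3: { [P → L .] }  — reduce
  I4: { [P' → P .] }  — accept
  I5: { [L → . ) )], [L → . ; P], [P → S . L] }  — shift
  I6: { [L → . ) )], [L → . ; P], [L → ; . P], [P → . L], [P → . S L], [S → . ; ;] }  — shift
  I7: { [P → S L .] }  — reduce
  I8: { [L → ; P .] }  — reduce
  I9: { [L → . ) )], [L → . ; P], [L → ; . P], [P → . L], [P → . S L], [S → . ; ;], [S → ; . ;], [S → ; ; .] }  — shift, reduce
  I10: { [L → ) ) .] }  — reduce

No state contains more than one complete item.

Answer: No reduce-reduce conflicts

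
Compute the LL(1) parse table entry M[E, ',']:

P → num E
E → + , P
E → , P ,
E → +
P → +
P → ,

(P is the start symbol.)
E → , P ,

To find M[E, ','], we find productions for E where ',' is in the predict set (PREDICT(N → α) = (FIRST(α) \ {ε}) ∪ (FOLLOW(N) if α ⇒* ε)).

E → + , P: PREDICT = { '+' }
E → , P ,: PREDICT = { ',' }
  ',' is in predict set, so this production goes in M[E, ',']
E → +: PREDICT = { '+' }

M[E, ','] = E → , P ,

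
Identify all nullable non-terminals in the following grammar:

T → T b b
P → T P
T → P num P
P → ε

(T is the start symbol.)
{ 'P' }

A non-terminal is nullable if it can derive ε (the empty string): either it has an ε-production, or it has a production whose right-hand side consists entirely of nullable non-terminals.

ε-productions: P → ε
So P is immediately nullable.
No further non-terminal can be added: every production for the remaining non-terminals contains a terminal or a non-nullable non-terminal.
Nullable = { 'P' }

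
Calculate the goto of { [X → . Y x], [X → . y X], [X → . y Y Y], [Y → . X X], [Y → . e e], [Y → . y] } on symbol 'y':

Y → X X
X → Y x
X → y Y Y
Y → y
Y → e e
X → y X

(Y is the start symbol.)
{ [X → . Y x], [X → . y X], [X → . y Y Y], [X → y . X], [X → y . Y Y], [Y → . X X], [Y → . e e], [Y → . y], [Y → y .] }

GOTO(I, 'y') = CLOSURE({ [A → αX.β] : [A → α.Xβ] ∈ I, X = 'y' })

Items with dot before 'y', with the dot advanced:
  [X → . y X] → [X → y . X]
  [X → . y Y Y] → [X → y . Y Y]
  [Y → . y] → [Y → y .]
Closure of the advanced items:
  [X → y . X] has the dot before X: add [X → . Y x], [X → . y Y Y], [X → . y X]
  [X → y . Y Y] has the dot before Y: add [Y → . X X], [Y → . y], [Y → . e e]

GOTO = { [X → . Y x], [X → . y X], [X → . y Y Y], [X → y . X], [X → y . Y Y], [Y → . X X], [Y → . e e], [Y → . y], [Y → y .] }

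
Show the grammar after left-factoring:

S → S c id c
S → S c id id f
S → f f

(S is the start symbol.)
S → S c id S'
S' → c
S' → id f
S → f f

Left-factoring transforms A → αβ₁ | αβ₂ into A → αA' and A' → β₁ | β₂
(α is the longest common prefix among the alternatives). Repeat until
no nonterminal has two alternatives with a common prefix.

Round 1: S has alternatives sharing prefix 'S c id'. Introduce S': S → S c id S'
  Add: S' → c
  Add: S' → id f

No remaining common prefixes — done.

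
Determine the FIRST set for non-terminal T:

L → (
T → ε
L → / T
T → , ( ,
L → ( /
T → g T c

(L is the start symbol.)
From T → ε:
  - ε-production, so ε ∈ FIRST(T)
From T → , ( ,:
  - ',' is a terminal: add ',' and stop
From T → g T c:
  - g is a terminal: add 'g' and stop

Collecting: FIRST(T) = { ',', 'g', ε }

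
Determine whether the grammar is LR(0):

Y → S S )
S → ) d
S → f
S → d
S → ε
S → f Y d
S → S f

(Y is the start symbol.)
No. Shift-reduce conflict between [S → .] and [S → . ) d]

Augment with Y' → Y and build the canonical LR(0) collection (I0 = CLOSURE({[Y' → . Y]}), then GOTO on every symbol after a dot until no new states appear). It has 13 states:
  I0: { [S → . ) d], [S → . S f], [S → . d], [S → . f Y d], [S → . f], [S → .], [Y → . S S )], [Y' → . Y] }  — shift, reduce
  I1: { [S → ) . d] }  — shift
  I2: { [S → . ) d], [S → . S f], [S → . d], [S → . f Y d], [S → . f], [S → .], [S → S . f], [Y → S . S )] }  — shift, reduce
  I3: { [Y' → Y .] }  — accept
  I4: { [S → d .] }  — reduce
  I5: { [S → . ) d], [S → . S f], [S → . d], [S → . f Y d], [S → . f], [S → .], [S → f . Y d], [S → f .], [Y → . S S )] }  — shift, 2 reduces
  I6: { [S → f Y . d] }  — shift
  I7: { [S → f Y d .] }  — reduce
  I8: { [S → S . f], [Y → S S . )] }  — shift
  I9: { [S → . ) d], [S → . S f], [S → . d], [S → . f Y d], [S → . f], [S → .], [S → S f .], [S → f . Y d], [S → f .], [Y → . S S )] }  — shift, 3 reduces
  I10: { [Y → S S ) .] }  — reduce
  I11: { [S → S f .] }  — reduce
  I12: { [S → ) d .] }  — reduce

Conflict in state I0:
  Shift-reduce conflict between [S → .] and [S → . ) d]
So the grammar is NOT LR(0).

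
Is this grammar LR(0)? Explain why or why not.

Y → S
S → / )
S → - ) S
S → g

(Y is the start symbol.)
Yes, the grammar is LR(0)

A grammar is LR(0) if no state in the canonical LR(0) collection has:
  - both a shift item (dot before a terminal) and a complete item (shift-reduce conflict), or
  - two or more complete items (reduce-reduce conflict; the accept item [Y' → Y .] counts as a complete item here).

Augment with Y' → Y and build the canonical LR(0) collection (I0 = CLOSURE({[Y' → . Y]}), then GOTO on every symbol after a dot until no new states appear). It has 9 states:
  I0: { [S → . - ) S], [S → . / )], [S → . g], [Y → . S], [Y' → . Y] }  — shift
  I1: { [S → - . ) S] }  — shift
  I2: { [S → / . )] }  — shift
  I3: { [Y → S .] }  — reduce
  I4: { [Y' → Y .] }  — accept
  I5: { [S → g .] }  — reduce
  I6: { [S → / ) .] }  — reduce
  I7: { [S → - ) . S], [S → . - ) S], [S → . / )], [S → . g] }  — shift
  I8: { [S → - ) S .] }  — reduce

Every state is either a pure shift/goto state or contains exactly one complete item and nothing to shift — no conflicts. The grammar is LR(0).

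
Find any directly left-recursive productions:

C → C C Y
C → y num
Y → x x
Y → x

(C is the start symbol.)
Yes, C is left-recursive

Direct left recursion occurs when N → N α for some non-terminal N (the right-hand side begins with the left-hand side itself).

C → C C Y: LEFT RECURSIVE (starts with C)
C → y num: starts with y
Y → x x: starts with x
Y → x: starts with x

The grammar has direct left recursion on: C.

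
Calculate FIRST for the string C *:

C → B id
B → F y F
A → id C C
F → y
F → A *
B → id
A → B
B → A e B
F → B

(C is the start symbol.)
{ 'id', 'y' }

FIRST sets of the non-terminals involved (from the grammar, by fixed-point iteration):
  FIRST(C) = { 'id', 'y' }

To compute FIRST(C *), process the symbols left to right:
Symbol C is a non-terminal. Add FIRST(C) \ {ε} = { 'id', 'y' }
C is not nullable (ε ∉ FIRST(C)), so stop here.
FIRST(C *) = { 'id', 'y' }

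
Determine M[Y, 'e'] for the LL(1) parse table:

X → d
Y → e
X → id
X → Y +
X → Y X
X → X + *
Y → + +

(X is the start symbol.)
Y → e

To find M[Y, 'e'], we find productions for Y where 'e' is in the predict set (PREDICT(N → α) = (FIRST(α) \ {ε}) ∪ (FOLLOW(N) if α ⇒* ε)).

Y → e: PREDICT = { 'e' }
  'e' is in predict set, so this production goes in M[Y, 'e']
Y → + +: PREDICT = { '+' }

M[Y, 'e'] = Y → e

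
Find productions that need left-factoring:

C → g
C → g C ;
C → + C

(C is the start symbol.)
Left-factoring is needed when two productions for the same non-terminal
share a common prefix on the right-hand side.

Productions for C:
  C → g
  C → g C ;
  C → + C

Found common prefix 'g' in productions for C

Answer: Yes, C has productions with common prefix 'g'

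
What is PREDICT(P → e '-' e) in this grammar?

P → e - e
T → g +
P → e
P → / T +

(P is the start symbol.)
{ 'e' }

PREDICT(P → e '-' e) = (FIRST(RHS) \ {ε}) ∪ (FOLLOW(P) if ε ∈ FIRST(RHS), i.e. RHS ⇒* ε)
FIRST(e '-' e) = { 'e' }
ε ∉ FIRST(e '-' e), so FOLLOW(P) is not added.
PREDICT(P → e '-' e) = { 'e' }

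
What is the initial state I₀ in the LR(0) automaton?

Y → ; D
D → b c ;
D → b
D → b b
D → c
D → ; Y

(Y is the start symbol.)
First, augment the grammar with Y' → Y
I₀ = CLOSURE({ [Y' → . Y] }):
  [Y' → . Y] has the dot before Y: add [Y → . ; D]
No further items can be added.

I₀ = { [Y → . ; D], [Y' → . Y] }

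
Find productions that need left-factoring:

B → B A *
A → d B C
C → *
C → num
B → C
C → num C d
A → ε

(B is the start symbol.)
Yes, C has productions with common prefix 'num'

Left-factoring is needed when two productions for the same non-terminal
share a common prefix on the right-hand side.

Productions for B:
  B → B A *
  B → C
Productions for A:
  A → d B C
  A → ε
Productions for C:
  C → *
  C → num
  C → num C d

Found common prefix 'num' in productions for C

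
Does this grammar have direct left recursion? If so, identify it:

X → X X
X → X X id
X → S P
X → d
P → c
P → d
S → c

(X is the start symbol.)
Yes, X is left-recursive

X → X X: LEFT RECURSIVE (starts with X)
X → X X id: LEFT RECURSIVE (starts with X)
X → S P: starts with S
X → d: starts with d
P → c: starts with c
P → d: starts with d
S → c: starts with c

The grammar has direct left recursion on: X.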